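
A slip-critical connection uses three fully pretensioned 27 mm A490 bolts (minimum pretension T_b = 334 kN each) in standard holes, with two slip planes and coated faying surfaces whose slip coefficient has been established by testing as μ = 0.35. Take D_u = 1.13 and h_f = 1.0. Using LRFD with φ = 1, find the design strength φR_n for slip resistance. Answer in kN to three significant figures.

793 kN

R_n = μ · D_u · h_f · T_b · n_s · n_b = 0.35 × 1.13 × 1.0 × 334 × 2 × 3 = 792.6 kN.
Design strength φR_n = 1 × 792.6 = 793 kN.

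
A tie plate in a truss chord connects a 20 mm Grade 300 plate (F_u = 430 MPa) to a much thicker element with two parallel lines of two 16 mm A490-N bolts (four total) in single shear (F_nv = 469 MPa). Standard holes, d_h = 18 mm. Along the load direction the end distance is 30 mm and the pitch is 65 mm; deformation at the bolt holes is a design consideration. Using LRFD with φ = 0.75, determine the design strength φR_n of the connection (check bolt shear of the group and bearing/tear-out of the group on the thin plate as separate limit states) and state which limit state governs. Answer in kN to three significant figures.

Bolt shear: A_b = π·16²/4 = 201.1 mm²; R_n = 469 × 201.1 × 4 × 1 / 1000 = 377.2 kN → 0.75 × 377.2 = 283 kN.
Bearing (1.2 l_c t F_u ≤ 2.4 d t F_u): upper limit = 2.4·16·20·430 / 1000 = 330.2 kN.
  Edge l_c = 30 − 18/2 = 21 → r_n = 216.7 kN; interior l_c = 65 − 18 = 47 → r_n = 330.2 kN.
  R_n,bearing = 2·216.7 + 2·330.2 = 1094 kN → 0.75 × 1094 = 820 kN.
Bolt shear governs: 283 kN.

283 kN (bolt shear governs)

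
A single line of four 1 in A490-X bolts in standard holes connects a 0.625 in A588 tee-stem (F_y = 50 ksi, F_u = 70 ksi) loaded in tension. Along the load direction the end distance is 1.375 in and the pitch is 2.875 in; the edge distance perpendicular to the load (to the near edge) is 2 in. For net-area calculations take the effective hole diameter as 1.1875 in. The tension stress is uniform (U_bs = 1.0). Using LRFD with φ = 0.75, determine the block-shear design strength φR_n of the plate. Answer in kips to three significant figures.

161 kips

Shear plane L_v = 1.375 + 3·2.875 = 10 in; A_gv = 10 × 0.625 = 6.25 in².
A_nv = (10 − 3.5·1.1875) × 0.625 = 3.652 in².
A_nt = (2 − 0.5·1.1875) × 0.625 = 0.8789 in².
0.6 F_u A_nv = 153.4 kips; 0.6 F_y A_gv = 187.5 kips → shear rupture governs the shear term.
R_n = 153.4 + 1.0 × 70 × 0.8789 = 214.9 kips.
Design strength φR_n = 0.75 × 214.9 = 161 kips.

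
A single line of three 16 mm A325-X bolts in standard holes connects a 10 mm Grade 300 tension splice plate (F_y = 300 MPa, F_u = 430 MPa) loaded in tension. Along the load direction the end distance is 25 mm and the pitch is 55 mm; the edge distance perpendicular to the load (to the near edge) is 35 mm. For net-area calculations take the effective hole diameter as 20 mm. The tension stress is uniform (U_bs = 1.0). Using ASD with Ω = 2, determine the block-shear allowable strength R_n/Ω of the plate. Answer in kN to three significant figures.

163 kN

Shear plane L_v = 25 + 2·55 = 135 mm; A_gv = 135 × 10 = 1350 mm².
A_nv = (135 − 2.5·20) × 10 = 850 mm².
A_nt = (35 − 0.5·20) × 10 = 250 mm².
0.6 F_u A_nv = 219.3 kN; 0.6 F_y A_gv = 243 kN → shear rupture governs the shear term.
R_n = 219.3 + 1.0 × 430 × 250 / 1000 = 326.8 kN.
Allowable strength R_n/Ω = 326.8 / 2 = 163 kN.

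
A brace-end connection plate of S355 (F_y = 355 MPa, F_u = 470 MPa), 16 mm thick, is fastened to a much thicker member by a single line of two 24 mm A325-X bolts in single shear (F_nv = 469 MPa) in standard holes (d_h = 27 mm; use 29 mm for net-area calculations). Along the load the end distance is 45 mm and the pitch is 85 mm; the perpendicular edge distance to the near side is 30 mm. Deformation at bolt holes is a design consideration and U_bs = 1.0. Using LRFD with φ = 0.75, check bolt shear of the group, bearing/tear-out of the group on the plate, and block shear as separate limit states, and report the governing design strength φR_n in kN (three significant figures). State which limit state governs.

318 kN (bolt shear governs)

Bolt shear: A_b = π·24²/4 = 452.4 mm²; R_n = 469 × 452.4 × 2 × 1 / 1000 = 424.3 kN → 0.75 × 424.3 = 318 kN.
Bearing: edge l_c = 31.5, r_n = 284.3 kN; interior l_c = 58, r_n = 433.2 kN; R_n = 284.3 + 1·433.2 = 717.4 kN → 538 kN.
Block shear: A_gv = 2080, A_nv = 1384, A_nt = 248 mm²; R_n = min(0.6F_uA_nv, 0.6F_yA_gv) + U_bs·F_u·A_nt = 506.8 kN → 380 kN.
Bolt shear governs: 318 kN.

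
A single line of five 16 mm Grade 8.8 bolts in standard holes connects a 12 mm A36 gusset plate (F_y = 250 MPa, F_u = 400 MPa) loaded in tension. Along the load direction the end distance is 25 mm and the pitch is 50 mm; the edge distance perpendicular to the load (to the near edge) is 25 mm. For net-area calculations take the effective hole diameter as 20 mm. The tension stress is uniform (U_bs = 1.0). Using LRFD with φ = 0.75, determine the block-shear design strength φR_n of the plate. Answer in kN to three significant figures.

346 kN

Shear plane L_v = 25 + 4·50 = 225 mm; A_gv = 225 × 12 = 2700 mm².
A_nv = (225 − 4.5·20) × 12 = 1620 mm².
A_nt = (25 − 0.5·20) × 12 = 180 mm².
0.6 F_u A_nv = 388.8 kN; 0.6 F_y A_gv = 405 kN → shear rupture governs the shear term.
R_n = 388.8 + 1.0 × 400 × 180 / 1000 = 460.8 kN.
Design strength φR_n = 0.75 × 460.8 = 346 kN.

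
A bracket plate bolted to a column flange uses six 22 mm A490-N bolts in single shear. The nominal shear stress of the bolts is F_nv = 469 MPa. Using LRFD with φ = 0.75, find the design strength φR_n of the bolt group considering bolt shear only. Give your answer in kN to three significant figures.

802 kN

A_b = π × 22² / 4 = 380.1 mm².
R_n = F_nv · A_b · n · n_s = 469 × 380.1 × 6 × 1 / 1000 = 1070 kN.
Design strength φR_n = 0.75 × 1070 = 802 kN.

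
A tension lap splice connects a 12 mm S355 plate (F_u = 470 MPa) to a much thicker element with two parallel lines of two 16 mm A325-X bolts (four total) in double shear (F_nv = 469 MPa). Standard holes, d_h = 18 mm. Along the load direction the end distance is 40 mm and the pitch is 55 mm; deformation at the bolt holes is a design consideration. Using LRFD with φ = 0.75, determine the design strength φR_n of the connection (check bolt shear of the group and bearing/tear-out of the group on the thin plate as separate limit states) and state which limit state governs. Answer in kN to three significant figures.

566 kN (bolt shear governs)

Bolt shear: A_b = π·16²/4 = 201.1 mm²; R_n = 469 × 201.1 × 4 × 2 / 1000 = 754.4 kN → 0.75 × 754.4 = 566 kN.
Bearing (1.2 l_c t F_u ≤ 2.4 d t F_u): upper limit = 2.4·16·12·470 / 1000 = 216.6 kN.
  Edge l_c = 40 − 18/2 = 31 → r_n = 209.8 kN; interior l_c = 55 − 18 = 37 → r_n = 216.6 kN.
  R_n,bearing = 2·209.8 + 2·216.6 = 852.8 kN → 0.75 × 852.8 = 640 kN.
Bolt shear governs: 566 kN.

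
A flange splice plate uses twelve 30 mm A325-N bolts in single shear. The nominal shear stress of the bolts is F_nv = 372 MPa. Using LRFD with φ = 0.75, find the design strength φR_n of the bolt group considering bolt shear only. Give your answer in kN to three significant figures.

2370 kN

A_b = π × 30² / 4 = 706.9 mm².
R_n = F_nv · A_b · n · n_s = 372 × 706.9 × 12 × 1 / 1000 = 3155 kN.
Design strength φR_n = 0.75 × 3155 = 2370 kN.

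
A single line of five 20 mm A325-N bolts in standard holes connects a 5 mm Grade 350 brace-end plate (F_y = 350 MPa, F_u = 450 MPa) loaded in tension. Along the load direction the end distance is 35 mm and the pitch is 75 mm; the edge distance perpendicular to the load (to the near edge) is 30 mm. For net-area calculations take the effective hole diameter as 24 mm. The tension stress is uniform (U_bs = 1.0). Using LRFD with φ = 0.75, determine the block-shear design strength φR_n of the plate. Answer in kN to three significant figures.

Shear plane L_v = 35 + 4·75 = 335 mm; A_gv = 335 × 5 = 1675 mm².
A_nv = (335 − 4.5·24) × 5 = 1135 mm².
A_nt = (30 − 0.5·24) × 5 = 90 mm².
0.6 F_u A_nv = 306.4 kN; 0.6 F_y A_gv = 351.8 kN → shear rupture governs the shear term.
R_n = 306.4 + 1.0 × 450 × 90 / 1000 = 346.9 kN.
Design strength φR_n = 0.75 × 346.9 = 260 kN.

260 kN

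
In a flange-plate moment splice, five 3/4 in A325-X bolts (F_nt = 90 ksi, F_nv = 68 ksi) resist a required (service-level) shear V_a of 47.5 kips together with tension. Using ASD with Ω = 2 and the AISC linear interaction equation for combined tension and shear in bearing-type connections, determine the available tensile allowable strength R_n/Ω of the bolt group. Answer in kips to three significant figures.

A_b = π·0.75²/4 = 0.4418 in²; f_rv = 47.5 / (5 × 0.4418) = 21.5 ksi.
F'_nt = 1.3 F_nt − (Ω F_nt / F_nv) f_rv = 1.3·90 − (2·90/68)·21.5 = 60.08 ksi, capped at F_nt → F'_nt = 60.08 ksi.
R_n = F'_nt · A_b · n = 60.08 × 0.4418 × 5 = 132.7 kips.
Allowable strength R_n/Ω = 132.7 / 2 = 66.4 kips.

66.4 kips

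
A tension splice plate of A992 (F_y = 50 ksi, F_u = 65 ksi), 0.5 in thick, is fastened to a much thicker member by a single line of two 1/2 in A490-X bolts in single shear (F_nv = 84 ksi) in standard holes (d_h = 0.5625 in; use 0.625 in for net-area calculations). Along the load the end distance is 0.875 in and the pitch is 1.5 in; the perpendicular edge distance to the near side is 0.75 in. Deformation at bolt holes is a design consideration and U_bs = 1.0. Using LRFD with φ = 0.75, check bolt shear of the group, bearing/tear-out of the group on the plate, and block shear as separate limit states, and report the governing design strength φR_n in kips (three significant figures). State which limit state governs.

24.7 kips (bolt shear governs)

Bolt shear: A_b = π·0.5²/4 = 0.1963 in²; R_n = 84 × 0.1963 × 2 × 1 = 32.99 kips → 0.75 × 32.99 = 24.7 kips.
Bearing: edge l_c = 0.5938, r_n = 23.16 kips; interior l_c = 0.9375, r_n = 36.56 kips; R_n = 23.16 + 1·36.56 = 59.72 kips → 44.8 kips.
Block shear: A_gv = 1.188, A_nv = 0.7188, A_nt = 0.2188 in²; R_n = min(0.6F_uA_nv, 0.6F_yA_gv) + U_bs·F_u·A_nt = 42.25 kips → 31.7 kips.
Bolt shear governs: 24.7 kips.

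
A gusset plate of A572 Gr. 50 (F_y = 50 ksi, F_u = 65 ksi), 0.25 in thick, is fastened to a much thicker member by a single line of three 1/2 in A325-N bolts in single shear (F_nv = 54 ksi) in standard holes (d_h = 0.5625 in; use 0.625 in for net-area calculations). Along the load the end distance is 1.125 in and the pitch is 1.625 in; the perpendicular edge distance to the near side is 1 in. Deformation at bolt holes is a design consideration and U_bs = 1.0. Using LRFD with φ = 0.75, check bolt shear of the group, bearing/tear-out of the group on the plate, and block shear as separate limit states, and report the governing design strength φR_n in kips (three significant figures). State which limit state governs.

Bolt shear: A_b = π·0.5²/4 = 0.1963 in²; R_n = 54 × 0.1963 × 3 × 1 = 31.81 kips → 0.75 × 31.81 = 23.9 kips.
Bearing: edge l_c = 0.8438, r_n = 16.45 kips; interior l_c = 1.062, r_n = 19.5 kips; R_n = 16.45 + 2·19.5 = 55.45 kips → 41.6 kips.
Block shear: A_gv = 1.094, A_nv = 0.7031, A_nt = 0.1719 in²; R_n = min(0.6F_uA_nv, 0.6F_yA_gv) + U_bs·F_u·A_nt = 38.59 kips → 28.9 kips.
Bolt shear governs: 23.9 kips.

23.9 kips (bolt shear governs)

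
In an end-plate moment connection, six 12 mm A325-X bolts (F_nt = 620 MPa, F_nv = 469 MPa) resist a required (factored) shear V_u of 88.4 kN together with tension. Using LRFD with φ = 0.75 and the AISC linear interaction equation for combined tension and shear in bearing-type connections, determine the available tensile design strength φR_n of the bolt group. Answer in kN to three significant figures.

293 kN

A_b = π·12²/4 = 113.1 mm²; f_rv = 88.4 × 1000 / (6 × 113.1) = 130.3 MPa.
F'_nt = 1.3 F_nt − (F_nt / φF_nv) f_rv = 1.3·620 − (620/(0.75·469))·130.3 = 576.4 MPa, capped at F_nt → F'_nt = 576.4 MPa.
R_n = F'_nt · A_b · n = 576.4 × 113.1 × 6 / 1000 = 391.1 kN.
Design strength φR_n = 0.75 × 391.1 = 293 kN.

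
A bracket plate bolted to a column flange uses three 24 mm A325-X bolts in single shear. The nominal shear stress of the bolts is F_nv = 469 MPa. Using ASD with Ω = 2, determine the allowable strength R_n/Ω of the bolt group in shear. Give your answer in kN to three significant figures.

A_b = π × 24² / 4 = 452.4 mm².
R_n = F_nv · A_b · n · n_s = 469 × 452.4 × 3 × 1 / 1000 = 636.5 kN.
Allowable strength R_n/Ω = 636.5 / 2 = 318 kN.

318 kN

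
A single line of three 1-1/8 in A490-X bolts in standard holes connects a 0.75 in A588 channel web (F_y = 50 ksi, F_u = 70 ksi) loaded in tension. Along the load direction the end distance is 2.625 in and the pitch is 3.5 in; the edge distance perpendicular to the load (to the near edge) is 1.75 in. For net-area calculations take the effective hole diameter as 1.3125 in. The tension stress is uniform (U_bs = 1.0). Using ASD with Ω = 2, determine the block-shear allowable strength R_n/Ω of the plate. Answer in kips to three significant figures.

129 kips

Shear plane L_v = 2.625 + 2·3.5 = 9.625 in; A_gv = 9.625 × 0.75 = 7.219 in².
A_nv = (9.625 − 2.5·1.3125) × 0.75 = 4.758 in².
A_nt = (1.75 − 0.5·1.3125) × 0.75 = 0.8203 in².
0.6 F_u A_nv = 199.8 kips; 0.6 F_y A_gv = 216.6 kips → shear rupture governs the shear term.
R_n = 199.8 + 1.0 × 70 × 0.8203 = 257.2 kips.
Allowable strength R_n/Ω = 257.2 / 2 = 129 kips.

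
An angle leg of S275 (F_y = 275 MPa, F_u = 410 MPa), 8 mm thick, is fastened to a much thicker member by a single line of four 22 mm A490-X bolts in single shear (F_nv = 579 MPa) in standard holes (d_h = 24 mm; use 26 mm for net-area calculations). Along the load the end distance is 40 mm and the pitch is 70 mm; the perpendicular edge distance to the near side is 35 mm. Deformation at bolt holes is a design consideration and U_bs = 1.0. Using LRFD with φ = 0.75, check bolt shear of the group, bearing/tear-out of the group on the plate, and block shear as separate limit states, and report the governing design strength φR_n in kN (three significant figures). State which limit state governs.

289 kN (block shear governs)

Bolt shear: A_b = π·22²/4 = 380.1 mm²; R_n = 579 × 380.1 × 4 × 1 / 1000 = 880.4 kN → 0.75 × 880.4 = 660 kN.
Bearing: edge l_c = 28, r_n = 110.2 kN; interior l_c = 46, r_n = 173.2 kN; R_n = 110.2 + 3·173.2 = 629.8 kN → 472 kN.
Block shear: A_gv = 2000, A_nv = 1272, A_nt = 176 mm²; R_n = min(0.6F_uA_nv, 0.6F_yA_gv) + U_bs·F_u·A_nt = 385.1 kN → 289 kN.
Block shear governs: 289 kN.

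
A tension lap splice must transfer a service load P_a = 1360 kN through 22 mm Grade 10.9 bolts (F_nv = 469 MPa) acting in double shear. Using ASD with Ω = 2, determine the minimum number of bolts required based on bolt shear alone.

8 bolts

A_b = π·22²/4 = 380.1 mm².
Per-bolt allowable strength R_n/Ω = 469 × 380.1 × 2 / 1000 / 2 = 178.3 kN.
n ≥ 1360 / 178.3 = 7.628 → use 8 bolts.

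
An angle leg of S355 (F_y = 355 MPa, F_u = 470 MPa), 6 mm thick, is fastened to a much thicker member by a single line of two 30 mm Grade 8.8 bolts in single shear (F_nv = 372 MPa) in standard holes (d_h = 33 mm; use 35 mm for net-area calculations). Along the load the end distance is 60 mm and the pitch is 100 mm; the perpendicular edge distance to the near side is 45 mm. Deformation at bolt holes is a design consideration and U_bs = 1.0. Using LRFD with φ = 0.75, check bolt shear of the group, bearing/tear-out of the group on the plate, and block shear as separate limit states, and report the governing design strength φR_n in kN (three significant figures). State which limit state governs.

Bolt shear: A_b = π·30²/4 = 706.9 mm²; R_n = 372 × 706.9 × 2 × 1 / 1000 = 525.9 kN → 0.75 × 525.9 = 394 kN.
Bearing: edge l_c = 43.5, r_n = 147.2 kN; interior l_c = 67, r_n = 203 kN; R_n = 147.2 + 1·203 = 350.2 kN → 263 kN.
Block shear: A_gv = 960, A_nv = 645, A_nt = 165 mm²; R_n = min(0.6F_uA_nv, 0.6F_yA_gv) + U_bs·F_u·A_nt = 259.4 kN → 195 kN.
Block shear governs: 195 kN.

195 kN (block shear governs)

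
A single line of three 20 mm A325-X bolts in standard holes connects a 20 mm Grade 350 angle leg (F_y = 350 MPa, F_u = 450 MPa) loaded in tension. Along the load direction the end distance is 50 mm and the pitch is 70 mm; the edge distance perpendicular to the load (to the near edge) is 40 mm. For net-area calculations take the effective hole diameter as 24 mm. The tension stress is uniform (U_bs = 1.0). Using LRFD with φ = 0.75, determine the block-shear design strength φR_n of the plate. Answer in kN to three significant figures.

Shear plane L_v = 50 + 2·70 = 190 mm; A_gv = 190 × 20 = 3800 mm².
A_nv = (190 − 2.5·24) × 20 = 2600 mm².
A_nt = (40 − 0.5·24) × 20 = 560 mm².
0.6 F_u A_nv = 702 kN; 0.6 F_y A_gv = 798 kN → shear rupture governs the shear term.
R_n = 702 + 1.0 × 450 × 560 / 1000 = 954 kN.
Design strength φR_n = 0.75 × 954 = 716 kN.

716 kN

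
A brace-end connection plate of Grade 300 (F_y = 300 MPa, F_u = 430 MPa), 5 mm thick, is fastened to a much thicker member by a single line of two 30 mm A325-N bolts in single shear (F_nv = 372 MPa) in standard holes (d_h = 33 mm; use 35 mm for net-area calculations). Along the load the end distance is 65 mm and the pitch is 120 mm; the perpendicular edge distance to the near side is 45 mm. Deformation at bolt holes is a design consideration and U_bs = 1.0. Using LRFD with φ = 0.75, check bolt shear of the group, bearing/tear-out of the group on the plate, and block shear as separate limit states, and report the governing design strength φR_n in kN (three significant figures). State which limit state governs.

169 kN (block shear governs)

Bolt shear: A_b = π·30²/4 = 706.9 mm²; R_n = 372 × 706.9 × 2 × 1 / 1000 = 525.9 kN → 0.75 × 525.9 = 394 kN.
Bearing: edge l_c = 48.5, r_n = 125.1 kN; interior l_c = 87, r_n = 154.8 kN; R_n = 125.1 + 1·154.8 = 279.9 kN → 210 kN.
Block shear: A_gv = 925, A_nv = 662.5, A_nt = 137.5 mm²; R_n = min(0.6F_uA_nv, 0.6F_yA_gv) + U_bs·F_u·A_nt = 225.6 kN → 169 kN.
Block shear governs: 169 kN.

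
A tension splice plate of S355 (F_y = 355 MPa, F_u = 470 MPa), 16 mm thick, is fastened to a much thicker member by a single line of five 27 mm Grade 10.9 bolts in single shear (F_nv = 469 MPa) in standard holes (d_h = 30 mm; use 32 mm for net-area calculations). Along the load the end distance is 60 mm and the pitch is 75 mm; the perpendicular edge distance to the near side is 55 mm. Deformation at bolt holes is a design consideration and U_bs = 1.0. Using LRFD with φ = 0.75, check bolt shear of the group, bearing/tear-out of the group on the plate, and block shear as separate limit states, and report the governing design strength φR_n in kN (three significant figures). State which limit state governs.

951 kN (block shear governs)

Bolt shear: A_b = π·27²/4 = 572.6 mm²; R_n = 469 × 572.6 × 5 × 1 / 1000 = 1343 kN → 0.75 × 1343 = 1010 kN.
Bearing: edge l_c = 45, r_n = 406.1 kN; interior l_c = 45, r_n = 406.1 kN; R_n = 406.1 + 4·406.1 = 2030 kN → 1520 kN.
Block shear: A_gv = 5760, A_nv = 3456, A_nt = 624 mm²; R_n = min(0.6F_uA_nv, 0.6F_yA_gv) + U_bs·F_u·A_nt = 1268 kN → 951 kN.
Block shear governs: 951 kN.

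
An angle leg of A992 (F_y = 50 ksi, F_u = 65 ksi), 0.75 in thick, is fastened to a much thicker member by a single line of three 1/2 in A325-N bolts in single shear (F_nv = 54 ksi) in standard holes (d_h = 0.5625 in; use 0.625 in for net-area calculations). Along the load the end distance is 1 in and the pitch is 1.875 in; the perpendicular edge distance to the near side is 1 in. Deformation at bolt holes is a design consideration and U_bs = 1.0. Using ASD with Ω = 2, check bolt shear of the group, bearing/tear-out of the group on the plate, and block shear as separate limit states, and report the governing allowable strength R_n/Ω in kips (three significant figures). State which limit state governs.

Bolt shear: A_b = π·0.5²/4 = 0.1963 in²; R_n = 54 × 0.1963 × 3 × 1 = 31.81 kips → 31.81 / 2 = 15.9 kips.
Bearing: edge l_c = 0.7188, r_n = 42.05 kips; interior l_c = 1.312, r_n = 58.5 kips; R_n = 42.05 + 2·58.5 = 159 kips → 79.5 kips.
Block shear: A_gv = 3.562, A_nv = 2.391, A_nt = 0.5156 in²; R_n = min(0.6F_uA_nv, 0.6F_yA_gv) + U_bs·F_u·A_nt = 126.8 kips → 63.4 kips.
Bolt shear governs: 15.9 kips.

15.9 kips (bolt shear governs)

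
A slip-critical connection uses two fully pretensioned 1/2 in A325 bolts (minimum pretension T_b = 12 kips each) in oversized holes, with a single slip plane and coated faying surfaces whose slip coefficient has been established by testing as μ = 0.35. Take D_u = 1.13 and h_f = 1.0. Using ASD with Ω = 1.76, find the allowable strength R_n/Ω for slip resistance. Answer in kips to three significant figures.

5.39 kips

R_n = μ · D_u · h_f · T_b · n_s · n_b = 0.35 × 1.13 × 1.0 × 12 × 1 × 2 = 9.492 kips.
Allowable strength R_n/Ω = 9.492 / 1.76 = 5.39 kips.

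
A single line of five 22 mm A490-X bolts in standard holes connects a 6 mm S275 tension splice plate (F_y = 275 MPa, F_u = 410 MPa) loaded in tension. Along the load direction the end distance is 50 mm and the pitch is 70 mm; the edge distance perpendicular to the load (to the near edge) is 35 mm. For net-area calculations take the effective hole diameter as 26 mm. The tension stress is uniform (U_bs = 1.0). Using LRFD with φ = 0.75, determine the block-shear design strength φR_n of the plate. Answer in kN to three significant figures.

Shear plane L_v = 50 + 4·70 = 330 mm; A_gv = 330 × 6 = 1980 mm².
A_nv = (330 − 4.5·26) × 6 = 1278 mm².
A_nt = (35 − 0.5·26) × 6 = 132 mm².
0.6 F_u A_nv = 314.4 kN; 0.6 F_y A_gv = 326.7 kN → shear rupture governs the shear term.
R_n = 314.4 + 1.0 × 410 × 132 / 1000 = 368.5 kN.
Design strength φR_n = 0.75 × 368.5 = 276 kN.

276 kN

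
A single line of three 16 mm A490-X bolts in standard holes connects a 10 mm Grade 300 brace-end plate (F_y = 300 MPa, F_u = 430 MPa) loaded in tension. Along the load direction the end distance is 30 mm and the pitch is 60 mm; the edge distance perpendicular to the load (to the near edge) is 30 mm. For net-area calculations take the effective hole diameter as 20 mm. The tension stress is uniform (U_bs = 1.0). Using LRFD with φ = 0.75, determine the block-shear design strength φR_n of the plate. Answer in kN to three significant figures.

Shear plane L_v = 30 + 2·60 = 150 mm; A_gv = 150 × 10 = 1500 mm².
A_nv = (150 − 2.5·20) × 10 = 1000 mm².
A_nt = (30 − 0.5·20) × 10 = 200 mm².
0.6 F_u A_nv = 258 kN; 0.6 F_y A_gv = 270 kN → shear rupture governs the shear term.
R_n = 258 + 1.0 × 430 × 200 / 1000 = 344 kN.
Design strength φR_n = 0.75 × 344 = 258 kN.

258 kN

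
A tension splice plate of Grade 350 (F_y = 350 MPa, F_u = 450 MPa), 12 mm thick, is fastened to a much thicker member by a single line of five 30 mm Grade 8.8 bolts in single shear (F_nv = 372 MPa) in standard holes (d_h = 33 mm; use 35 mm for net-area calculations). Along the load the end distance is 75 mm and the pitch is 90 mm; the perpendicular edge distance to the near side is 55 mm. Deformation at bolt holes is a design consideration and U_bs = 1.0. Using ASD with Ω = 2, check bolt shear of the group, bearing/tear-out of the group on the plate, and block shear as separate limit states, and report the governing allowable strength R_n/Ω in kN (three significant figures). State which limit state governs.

551 kN (block shear governs)

Bolt shear: A_b = π·30²/4 = 706.9 mm²; R_n = 372 × 706.9 × 5 × 1 / 1000 = 1315 kN → 1315 / 2 = 657 kN.
Bearing: edge l_c = 58.5, r_n = 379.1 kN; interior l_c = 57, r_n = 369.4 kN; R_n = 379.1 + 4·369.4 = 1857 kN → 928 kN.
Block shear: A_gv = 5220, A_nv = 3330, A_nt = 450 mm²; R_n = min(0.6F_uA_nv, 0.6F_yA_gv) + U_bs·F_u·A_nt = 1102 kN → 551 kN.
Block shear governs: 551 kN.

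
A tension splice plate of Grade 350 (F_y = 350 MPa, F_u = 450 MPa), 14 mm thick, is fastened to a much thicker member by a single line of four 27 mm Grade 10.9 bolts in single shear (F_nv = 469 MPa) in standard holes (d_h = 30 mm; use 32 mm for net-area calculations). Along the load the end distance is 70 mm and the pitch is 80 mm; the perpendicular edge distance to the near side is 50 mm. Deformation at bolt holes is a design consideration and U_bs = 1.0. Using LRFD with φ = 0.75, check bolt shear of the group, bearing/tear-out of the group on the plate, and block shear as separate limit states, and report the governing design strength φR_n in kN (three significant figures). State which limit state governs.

722 kN (block shear governs)

Bolt shear: A_b = π·27²/4 = 572.6 mm²; R_n = 469 × 572.6 × 4 × 1 / 1000 = 1074 kN → 0.75 × 1074 = 806 kN.
Bearing: edge l_c = 55, r_n = 408.2 kN; interior l_c = 50, r_n = 378 kN; R_n = 408.2 + 3·378 = 1542 kN → 1160 kN.
Block shear: A_gv = 4340, A_nv = 2772, A_nt = 476 mm²; R_n = min(0.6F_uA_nv, 0.6F_yA_gv) + U_bs·F_u·A_nt = 962.6 kN → 722 kN.
Block shear governs: 722 kN.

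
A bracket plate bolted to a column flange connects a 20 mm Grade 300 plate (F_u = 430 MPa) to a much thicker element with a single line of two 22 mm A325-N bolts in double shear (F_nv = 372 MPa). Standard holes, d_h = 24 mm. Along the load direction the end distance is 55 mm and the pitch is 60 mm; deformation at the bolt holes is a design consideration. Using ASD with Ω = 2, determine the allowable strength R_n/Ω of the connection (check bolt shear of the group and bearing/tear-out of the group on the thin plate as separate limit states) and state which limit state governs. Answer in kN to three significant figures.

Bolt shear: A_b = π·22²/4 = 380.1 mm²; R_n = 372 × 380.1 × 2 × 2 / 1000 = 565.6 kN → 565.6 / 2 = 283 kN.
Bearing (1.2 l_c t F_u ≤ 2.4 d t F_u): upper limit = 2.4·22·20·430 / 1000 = 454.1 kN.
  Edge l_c = 55 − 24/2 = 43 → r_n = 443.8 kN; interior l_c = 60 − 24 = 36 → r_n = 371.5 kN.
  R_n,bearing = 1·443.8 + 1·371.5 = 815.3 kN → 815.3 / 2 = 408 kN.
Bolt shear governs: 283 kN.

283 kN (bolt shear governs)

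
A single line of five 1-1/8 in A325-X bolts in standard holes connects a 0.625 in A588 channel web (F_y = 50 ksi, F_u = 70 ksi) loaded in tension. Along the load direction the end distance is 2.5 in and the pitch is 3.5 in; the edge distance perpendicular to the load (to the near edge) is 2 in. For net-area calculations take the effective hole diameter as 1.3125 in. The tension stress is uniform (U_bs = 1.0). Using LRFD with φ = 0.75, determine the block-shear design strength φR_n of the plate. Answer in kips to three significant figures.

Shear plane L_v = 2.5 + 4·3.5 = 16.5 in; A_gv = 16.5 × 0.625 = 10.31 in².
A_nv = (16.5 − 4.5·1.3125) × 0.625 = 6.621 in².
A_nt = (2 − 0.5·1.3125) × 0.625 = 0.8398 in².
0.6 F_u A_nv = 278.1 kips; 0.6 F_y A_gv = 309.4 kips → shear rupture governs the shear term.
R_n = 278.1 + 1.0 × 70 × 0.8398 = 336.9 kips.
Design strength φR_n = 0.75 × 336.9 = 253 kips.

253 kips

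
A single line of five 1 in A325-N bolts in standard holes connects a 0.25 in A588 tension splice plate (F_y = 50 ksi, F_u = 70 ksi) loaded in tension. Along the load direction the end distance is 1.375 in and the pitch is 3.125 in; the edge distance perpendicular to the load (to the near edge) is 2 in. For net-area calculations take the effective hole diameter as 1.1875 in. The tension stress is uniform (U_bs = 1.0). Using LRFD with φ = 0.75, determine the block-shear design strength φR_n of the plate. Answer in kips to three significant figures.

85.6 kips

Shear plane L_v = 1.375 + 4·3.125 = 13.88 in; A_gv = 13.88 × 0.25 = 3.469 in².
A_nv = (13.88 − 4.5·1.1875) × 0.25 = 2.133 in².
A_nt = (2 − 0.5·1.1875) × 0.25 = 0.3516 in².
0.6 F_u A_nv = 89.58 kips; 0.6 F_y A_gv = 104.1 kips → shear rupture governs the shear term.
R_n = 89.58 + 1.0 × 70 × 0.3516 = 114.2 kips.
Design strength φR_n = 0.75 × 114.2 = 85.6 kips.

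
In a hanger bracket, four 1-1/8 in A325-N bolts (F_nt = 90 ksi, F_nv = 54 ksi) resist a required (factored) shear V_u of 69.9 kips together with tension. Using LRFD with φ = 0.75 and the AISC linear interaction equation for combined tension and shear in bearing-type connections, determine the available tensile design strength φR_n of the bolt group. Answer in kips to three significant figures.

A_b = π·1.125²/4 = 0.994 in²; f_rv = 69.9 / (4 × 0.994) = 17.58 ksi.
F'_nt = 1.3 F_nt − (F_nt / φF_nv) f_rv = 1.3·90 − (90/(0.75·54))·17.58 = 77.93 ksi, capped at F_nt → F'_nt = 77.93 ksi.
R_n = F'_nt · A_b · n = 77.93 × 0.994 × 4 = 309.9 kips.
Design strength φR_n = 0.75 × 309.9 = 232 kips.

232 kips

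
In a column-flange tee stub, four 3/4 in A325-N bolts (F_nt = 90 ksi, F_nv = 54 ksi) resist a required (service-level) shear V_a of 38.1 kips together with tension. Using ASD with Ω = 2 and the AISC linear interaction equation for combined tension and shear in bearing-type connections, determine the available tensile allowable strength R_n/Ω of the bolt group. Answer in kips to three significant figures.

A_b = π·0.75²/4 = 0.4418 in²; f_rv = 38.1 / (4 × 0.4418) = 21.56 ksi.
F'_nt = 1.3 F_nt − (Ω F_nt / F_nv) f_rv = 1.3·90 − (2·90/54)·21.56 = 45.13 ksi, capped at F_nt → F'_nt = 45.13 ksi.
R_n = F'_nt · A_b · n = 45.13 × 0.4418 × 4 = 79.76 kips.
Allowable strength R_n/Ω = 79.76 / 2 = 39.9 kips.

39.9 kips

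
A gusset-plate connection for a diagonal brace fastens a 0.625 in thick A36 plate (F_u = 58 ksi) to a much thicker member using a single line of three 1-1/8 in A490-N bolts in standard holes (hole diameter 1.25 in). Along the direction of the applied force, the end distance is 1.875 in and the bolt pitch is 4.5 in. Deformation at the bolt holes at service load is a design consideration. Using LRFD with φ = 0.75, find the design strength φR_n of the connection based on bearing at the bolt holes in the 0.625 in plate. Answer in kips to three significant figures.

Per bolt r_n = 1.2 l_c t F_u ≤ 2.4 d t F_u; upper limit = 2.4 × 1.125 × 0.625 × 58 = 97.87 kips.
Edge bolt: l_c = 1.875 − 1.25/2 = 1.25 in → 1.2 × 1.25 × 0.625 × 58 = 54.38 → r_n = 54.38 kips.
Interior bolts: l_c = 4.5 − 1.25 = 3.25 in → 1.2 × 3.25 × 0.625 × 58 = 141.4 → r_n = 97.87 kips.
R_n = 1 × 54.38 + 2 × 97.87 = 250.1 kips.
Design strength φR_n = 0.75 × 250.1 = 188 kips.

188 kips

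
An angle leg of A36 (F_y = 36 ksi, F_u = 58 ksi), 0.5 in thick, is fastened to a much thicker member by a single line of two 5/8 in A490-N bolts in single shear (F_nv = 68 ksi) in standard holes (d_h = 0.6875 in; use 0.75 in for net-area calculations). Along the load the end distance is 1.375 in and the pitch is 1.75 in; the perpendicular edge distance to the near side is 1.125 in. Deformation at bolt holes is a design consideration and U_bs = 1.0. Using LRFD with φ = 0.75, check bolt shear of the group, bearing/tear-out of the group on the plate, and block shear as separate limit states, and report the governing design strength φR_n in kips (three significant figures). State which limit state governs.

Bolt shear: A_b = π·0.625²/4 = 0.3068 in²; R_n = 68 × 0.3068 × 2 × 1 = 41.72 kips → 0.75 × 41.72 = 31.3 kips.
Bearing: edge l_c = 1.031, r_n = 35.89 kips; interior l_c = 1.062, r_n = 36.97 kips; R_n = 35.89 + 1·36.97 = 72.86 kips → 54.6 kips.
Block shear: A_gv = 1.562, A_nv = 1, A_nt = 0.375 in²; R_n = min(0.6F_uA_nv, 0.6F_yA_gv) + U_bs·F_u·A_nt = 55.5 kips → 41.6 kips.
Bolt shear governs: 31.3 kips.

31.3 kips (bolt shear governs)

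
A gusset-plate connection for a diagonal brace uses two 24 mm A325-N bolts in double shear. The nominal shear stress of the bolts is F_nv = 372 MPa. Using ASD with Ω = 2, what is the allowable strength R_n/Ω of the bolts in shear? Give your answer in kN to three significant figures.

A_b = π × 24² / 4 = 452.4 mm².
R_n = F_nv · A_b · n · n_s = 372 × 452.4 × 2 × 2 / 1000 = 673.2 kN.
Allowable strength R_n/Ω = 673.2 / 2 = 337 kN.

337 kN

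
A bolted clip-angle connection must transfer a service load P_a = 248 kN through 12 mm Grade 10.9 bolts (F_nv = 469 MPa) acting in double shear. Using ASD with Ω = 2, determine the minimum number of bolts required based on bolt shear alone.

A_b = π·12²/4 = 113.1 mm².
Per-bolt allowable strength R_n/Ω = 469 × 113.1 × 2 / 1000 / 2 = 53.04 kN.
n ≥ 248 / 53.04 = 4.675 → use 5 bolts.

5 bolts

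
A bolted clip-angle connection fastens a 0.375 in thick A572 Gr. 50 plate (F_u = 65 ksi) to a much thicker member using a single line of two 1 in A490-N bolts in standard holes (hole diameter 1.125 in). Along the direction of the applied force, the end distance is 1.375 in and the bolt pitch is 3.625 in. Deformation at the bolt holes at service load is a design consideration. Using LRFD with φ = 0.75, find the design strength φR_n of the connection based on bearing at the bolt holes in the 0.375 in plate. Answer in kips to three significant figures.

Per bolt r_n = 1.2 l_c t F_u ≤ 2.4 d t F_u; upper limit = 2.4 × 1 × 0.375 × 65 = 58.5 kips.
Edge bolt: l_c = 1.375 − 1.125/2 = 0.8125 in → 1.2 × 0.8125 × 0.375 × 65 = 23.77 → r_n = 23.77 kips.
Interior bolts: l_c = 3.625 − 1.125 = 2.5 in → 1.2 × 2.5 × 0.375 × 65 = 73.12 → r_n = 58.5 kips.
R_n = 1 × 23.77 + 1 × 58.5 = 82.27 kips.
Design strength φR_n = 0.75 × 82.27 = 61.7 kips.

61.7 kips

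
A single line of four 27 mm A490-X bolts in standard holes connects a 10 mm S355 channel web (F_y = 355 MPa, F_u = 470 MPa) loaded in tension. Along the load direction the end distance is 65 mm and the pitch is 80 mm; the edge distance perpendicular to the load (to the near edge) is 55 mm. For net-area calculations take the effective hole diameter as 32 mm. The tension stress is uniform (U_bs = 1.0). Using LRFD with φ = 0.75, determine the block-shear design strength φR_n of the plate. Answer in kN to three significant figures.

546 kN

Shear plane L_v = 65 + 3·80 = 305 mm; A_gv = 305 × 10 = 3050 mm².
A_nv = (305 − 3.5·32) × 10 = 1930 mm².
A_nt = (55 − 0.5·32) × 10 = 390 mm².
0.6 F_u A_nv = 544.3 kN; 0.6 F_y A_gv = 649.6 kN → shear rupture governs the shear term.
R_n = 544.3 + 1.0 × 470 × 390 / 1000 = 727.6 kN.
Design strength φR_n = 0.75 × 727.6 = 546 kN.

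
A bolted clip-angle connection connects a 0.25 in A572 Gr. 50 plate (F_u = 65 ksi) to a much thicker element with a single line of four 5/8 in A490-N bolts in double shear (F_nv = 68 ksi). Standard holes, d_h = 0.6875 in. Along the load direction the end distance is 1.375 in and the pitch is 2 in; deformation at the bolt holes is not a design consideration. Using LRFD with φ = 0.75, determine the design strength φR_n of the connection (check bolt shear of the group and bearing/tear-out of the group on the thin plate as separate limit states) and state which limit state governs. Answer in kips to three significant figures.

Bolt shear: A_b = π·0.625²/4 = 0.3068 in²; R_n = 68 × 0.3068 × 4 × 2 = 166.9 kips → 0.75 × 166.9 = 125 kips.
Bearing (1.5 l_c t F_u ≤ 3.0 d t F_u): upper limit = 3.0·0.625·0.25·65 = 30.47 kips.
  Edge l_c = 1.375 − 0.6875/2 = 1.031 → r_n = 25.14 kips; interior l_c = 2 − 0.6875 = 1.312 → r_n = 30.47 kips.
  R_n,bearing = 1·25.14 + 3·30.47 = 116.5 kips → 0.75 × 116.5 = 87.4 kips.
Bearing governs: 87.4 kips.

87.4 kips (bearing governs)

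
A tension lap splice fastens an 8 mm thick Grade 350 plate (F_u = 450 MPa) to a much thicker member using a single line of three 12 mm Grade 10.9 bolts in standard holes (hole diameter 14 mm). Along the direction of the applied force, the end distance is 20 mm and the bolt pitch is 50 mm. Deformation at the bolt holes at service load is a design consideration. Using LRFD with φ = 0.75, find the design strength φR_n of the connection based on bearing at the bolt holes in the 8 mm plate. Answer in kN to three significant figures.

Per bolt r_n = 1.2 l_c t F_u ≤ 2.4 d t F_u; upper limit = 2.4 × 12 × 8 × 450 / 1000 = 103.7 kN.
Edge bolt: l_c = 20 − 14/2 = 13 mm → 1.2 × 13 × 8 × 450 / 1000 = 56.16 → r_n = 56.16 kN.
Interior bolts: l_c = 50 − 14 = 36 mm → 1.2 × 36 × 8 × 450 / 1000 = 155.5 → r_n = 103.7 kN.
R_n = 1 × 56.16 + 2 × 103.7 = 263.5 kN.
Design strength φR_n = 0.75 × 263.5 = 198 kN.

198 kN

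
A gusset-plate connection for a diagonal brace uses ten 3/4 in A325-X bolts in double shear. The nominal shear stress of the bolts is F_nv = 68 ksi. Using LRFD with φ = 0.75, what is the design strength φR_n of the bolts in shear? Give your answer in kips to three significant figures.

451 kips

A_b = π × 0.75² / 4 = 0.4418 in².
R_n = F_nv · A_b · n · n_s = 68 × 0.4418 × 10 × 2 = 600.8 kips.
Design strength φR_n = 0.75 × 600.8 = 451 kips.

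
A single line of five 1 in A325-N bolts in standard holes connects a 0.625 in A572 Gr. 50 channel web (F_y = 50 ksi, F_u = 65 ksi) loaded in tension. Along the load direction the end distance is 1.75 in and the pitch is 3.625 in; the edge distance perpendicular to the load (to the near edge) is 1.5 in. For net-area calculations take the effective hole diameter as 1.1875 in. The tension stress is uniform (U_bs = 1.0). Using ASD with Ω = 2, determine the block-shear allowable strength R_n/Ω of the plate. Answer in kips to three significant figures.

Shear plane L_v = 1.75 + 4·3.625 = 16.25 in; A_gv = 16.25 × 0.625 = 10.16 in².
A_nv = (16.25 − 4.5·1.1875) × 0.625 = 6.816 in².
A_nt = (1.5 − 0.5·1.1875) × 0.625 = 0.5664 in².
0.6 F_u A_nv = 265.8 kips; 0.6 F_y A_gv = 304.7 kips → shear rupture governs the shear term.
R_n = 265.8 + 1.0 × 65 × 0.5664 = 302.7 kips.
Allowable strength R_n/Ω = 302.7 / 2 = 151 kips.

151 kips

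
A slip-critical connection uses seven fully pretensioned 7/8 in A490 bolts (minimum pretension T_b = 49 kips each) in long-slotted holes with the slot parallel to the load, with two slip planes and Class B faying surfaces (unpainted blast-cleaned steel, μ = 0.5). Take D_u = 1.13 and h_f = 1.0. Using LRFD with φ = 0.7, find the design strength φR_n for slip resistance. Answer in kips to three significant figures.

271 kips

R_n = μ · D_u · h_f · T_b · n_s · n_b = 0.5 × 1.13 × 1.0 × 49 × 2 × 7 = 387.6 kips.
Design strength φR_n = 0.7 × 387.6 = 271 kips.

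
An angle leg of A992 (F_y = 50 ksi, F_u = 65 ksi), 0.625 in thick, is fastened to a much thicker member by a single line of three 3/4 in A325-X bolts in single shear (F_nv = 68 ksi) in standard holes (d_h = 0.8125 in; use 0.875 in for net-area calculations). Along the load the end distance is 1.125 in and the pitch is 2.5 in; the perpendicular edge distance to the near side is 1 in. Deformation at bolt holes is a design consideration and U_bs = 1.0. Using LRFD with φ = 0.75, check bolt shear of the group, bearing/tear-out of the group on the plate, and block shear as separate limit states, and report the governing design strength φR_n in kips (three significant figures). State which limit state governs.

Bolt shear: A_b = π·0.75²/4 = 0.4418 in²; R_n = 68 × 0.4418 × 3 × 1 = 90.12 kips → 0.75 × 90.12 = 67.6 kips.
Bearing: edge l_c = 0.7188, r_n = 35.04 kips; interior l_c = 1.688, r_n = 73.12 kips; R_n = 35.04 + 2·73.12 = 181.3 kips → 136 kips.
Block shear: A_gv = 3.828, A_nv = 2.461, A_nt = 0.3516 in²; R_n = min(0.6F_uA_nv, 0.6F_yA_gv) + U_bs·F_u·A_nt = 118.8 kips → 89.1 kips.
Bolt shear governs: 67.6 kips.

67.6 kips (bolt shear governs)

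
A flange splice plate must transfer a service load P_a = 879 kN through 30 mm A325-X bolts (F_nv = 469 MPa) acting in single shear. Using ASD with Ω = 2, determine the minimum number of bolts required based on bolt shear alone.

6 bolts

A_b = π·30²/4 = 706.9 mm².
Per-bolt allowable strength R_n/Ω = 469 × 706.9 × 1 / 1000 / 2 = 165.8 kN.
n ≥ 879 / 165.8 = 5.303 → use 6 bolts.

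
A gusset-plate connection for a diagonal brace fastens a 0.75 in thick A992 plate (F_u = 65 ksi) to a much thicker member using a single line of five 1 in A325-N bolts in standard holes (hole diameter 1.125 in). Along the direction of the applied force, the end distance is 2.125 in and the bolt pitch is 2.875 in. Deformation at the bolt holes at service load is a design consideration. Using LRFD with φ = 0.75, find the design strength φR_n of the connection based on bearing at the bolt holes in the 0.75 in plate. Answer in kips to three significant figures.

376 kips

Per bolt r_n = 1.2 l_c t F_u ≤ 2.4 d t F_u; upper limit = 2.4 × 1 × 0.75 × 65 = 117 kips.
Edge bolt: l_c = 2.125 − 1.125/2 = 1.562 in → 1.2 × 1.562 × 0.75 × 65 = 91.41 → r_n = 91.41 kips.
Interior bolts: l_c = 2.875 − 1.125 = 1.75 in → 1.2 × 1.75 × 0.75 × 65 = 102.4 → r_n = 102.4 kips.
R_n = 1 × 91.41 + 4 × 102.4 = 500.9 kips.
Design strength φR_n = 0.75 × 500.9 = 376 kips.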